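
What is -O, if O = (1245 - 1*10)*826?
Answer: -1020110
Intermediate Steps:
O = 1020110 (O = (1245 - 10)*826 = 1235*826 = 1020110)
-O = -1*1020110 = -1020110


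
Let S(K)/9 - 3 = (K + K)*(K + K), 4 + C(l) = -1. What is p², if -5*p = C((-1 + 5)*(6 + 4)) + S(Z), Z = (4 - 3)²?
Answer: 3364/25 ≈ 134.56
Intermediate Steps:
C(l) = -5 (C(l) = -4 - 1 = -5)
Z = 1 (Z = 1² = 1)
S(K) = 27 + 36*K² (S(K) = 27 + 9*((K + K)*(K + K)) = 27 + 9*((2*K)*(2*K)) = 27 + 9*(4*K²) = 27 + 36*K²)
p = -58/5 (p = -(-5 + (27 + 36*1²))/5 = -(-5 + (27 + 36*1))/5 = -(-5 + (27 + 36))/5 = -(-5 + 63)/5 = -⅕*58 = -58/5 ≈ -11.600)
p² = (-58/5)² = 3364/25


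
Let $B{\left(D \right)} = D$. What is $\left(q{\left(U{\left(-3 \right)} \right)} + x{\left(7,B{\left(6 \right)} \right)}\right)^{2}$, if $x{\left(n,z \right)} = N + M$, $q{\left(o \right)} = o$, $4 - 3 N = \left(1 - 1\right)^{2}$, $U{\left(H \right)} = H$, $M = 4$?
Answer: $\frac{49}{9} \approx 5.4444$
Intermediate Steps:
$N = \frac{4}{3}$ ($N = \frac{4}{3} - \frac{\left(1 - 1\right)^{2}}{3} = \frac{4}{3} - \frac{0^{2}}{3} = \frac{4}{3} - 0 = \frac{4}{3} + 0 = \frac{4}{3} \approx 1.3333$)
$x{\left(n,z \right)} = \frac{16}{3}$ ($x{\left(n,z \right)} = \frac{4}{3} + 4 = \frac{16}{3}$)
$\left(q{\left(U{\left(-3 \right)} \right)} + x{\left(7,B{\left(6 \right)} \right)}\right)^{2} = \left(-3 + \frac{16}{3}\right)^{2} = \left(\frac{7}{3}\right)^{2} = \frac{49}{9}$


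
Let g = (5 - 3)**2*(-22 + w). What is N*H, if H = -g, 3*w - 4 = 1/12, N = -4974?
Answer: -1231894/3 ≈ -4.1063e+5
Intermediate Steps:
w = 49/36 (w = 4/3 + (1/12)/3 = 4/3 + (1*(1/12))/3 = 4/3 + (1/3)*(1/12) = 4/3 + 1/36 = 49/36 ≈ 1.3611)
g = -743/9 (g = (5 - 3)**2*(-22 + 49/36) = 2**2*(-743/36) = 4*(-743/36) = -743/9 ≈ -82.556)
H = 743/9 (H = -1*(-743/9) = 743/9 ≈ 82.556)
N*H = -4974*743/9 = -1231894/3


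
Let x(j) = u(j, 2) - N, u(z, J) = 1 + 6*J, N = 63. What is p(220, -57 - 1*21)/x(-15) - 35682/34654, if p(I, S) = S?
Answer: 229728/433175 ≈ 0.53034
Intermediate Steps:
x(j) = -50 (x(j) = (1 + 6*2) - 1*63 = (1 + 12) - 63 = 13 - 63 = -50)
p(220, -57 - 1*21)/x(-15) - 35682/34654 = (-57 - 1*21)/(-50) - 35682/34654 = (-57 - 21)*(-1/50) - 35682*1/34654 = -78*(-1/50) - 17841/17327 = 39/25 - 17841/17327 = 229728/433175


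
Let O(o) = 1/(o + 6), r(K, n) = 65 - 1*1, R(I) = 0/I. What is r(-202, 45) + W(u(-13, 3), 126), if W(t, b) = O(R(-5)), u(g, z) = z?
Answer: 385/6 ≈ 64.167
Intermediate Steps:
R(I) = 0
r(K, n) = 64 (r(K, n) = 65 - 1 = 64)
O(o) = 1/(6 + o)
W(t, b) = ⅙ (W(t, b) = 1/(6 + 0) = 1/6 = ⅙)
r(-202, 45) + W(u(-13, 3), 126) = 64 + ⅙ = 385/6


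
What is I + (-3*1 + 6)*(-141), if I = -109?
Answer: -532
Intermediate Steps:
I + (-3*1 + 6)*(-141) = -109 + (-3*1 + 6)*(-141) = -109 + (-3 + 6)*(-141) = -109 + 3*(-141) = -109 - 423 = -532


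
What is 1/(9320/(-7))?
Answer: -7/9320 ≈ -0.00075107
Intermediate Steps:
1/(9320/(-7)) = 1/(-1/7*9320) = 1/(-9320/7) = -7/9320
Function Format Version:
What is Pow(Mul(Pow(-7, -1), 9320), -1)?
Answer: Rational(-7, 9320) ≈ -0.00075107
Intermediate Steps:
Pow(Mul(Pow(-7, -1), 9320), -1) = Pow(Mul(Rational(-1, 7), 9320), -1) = Pow(Rational(-9320, 7), -1) = Rational(-7, 9320)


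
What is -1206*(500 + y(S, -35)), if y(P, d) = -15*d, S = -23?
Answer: -1236150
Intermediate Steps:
-1206*(500 + y(S, -35)) = -1206*(500 - 15*(-35)) = -1206*(500 + 525) = -1206*1025 = -1236150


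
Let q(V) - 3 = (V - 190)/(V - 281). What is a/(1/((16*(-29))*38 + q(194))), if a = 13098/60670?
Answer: -3348126041/879715 ≈ -3805.9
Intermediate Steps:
q(V) = 3 + (-190 + V)/(-281 + V) (q(V) = 3 + (V - 190)/(V - 281) = 3 + (-190 + V)/(-281 + V))
a = 6549/30335 (a = 13098*(1/60670) = 6549/30335 ≈ 0.21589)
a/(1/((16*(-29))*38 + q(194))) = 6549/(30335*(1/((16*(-29))*38 + (-1033 + 4*194)/(-281 + 194)))) = 6549/(30335*(1/(-464*38 + (-1033 + 776)/(-87)))) = 6549/(30335*(1/(-17632 - 1/87*(-257)))) = 6549/(30335*(1/(-17632 + 257/87))) = 6549/(30335*(1/(-1533727/87))) = 6549/(30335*(-87/1533727)) = (6549/30335)*(-1533727/87) = -3348126041/879715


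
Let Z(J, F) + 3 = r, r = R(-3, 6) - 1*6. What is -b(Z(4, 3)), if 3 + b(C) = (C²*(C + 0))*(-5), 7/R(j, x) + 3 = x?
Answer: -39919/27 ≈ -1478.5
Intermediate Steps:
R(j, x) = 7/(-3 + x)
r = -11/3 (r = 7/(-3 + 6) - 1*6 = 7/3 - 6 = -11/3 ≈ -3.6667)
Z(J, F) = -20/3 (Z(J, F) = -3 - 11/3 = -20/3)
b(C) = -3 - 5*C³ (b(C) = -3 + (C²*(C + 0))*(-5) = -3 + (C²*C)*(-5) = -3 + C³*(-5) = -3 - 5*C³)
-b(Z(4, 3)) = -(-3 - 5*(-20/3)³) = -(-3 - 5*(-8000/27)) = -(-3 + 40000/27) = -1*39919/27 = -39919/27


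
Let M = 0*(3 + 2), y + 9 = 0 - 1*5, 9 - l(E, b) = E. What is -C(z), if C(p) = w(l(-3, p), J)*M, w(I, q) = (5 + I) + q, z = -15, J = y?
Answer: 0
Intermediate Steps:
l(E, b) = 9 - E
y = -14 (y = -9 + (0 - 1*5) = -9 + (0 - 5) = -9 - 5 = -14)
J = -14
w(I, q) = 5 + I + q
M = 0 (M = 0*5 = 0)
C(p) = 0 (C(p) = (5 + (9 - 1*(-3)) - 14)*0 = (5 + (9 + 3) - 14)*0 = (5 + 12 - 14)*0 = 3*0 = 0)
-C(z) = -1*0 = 0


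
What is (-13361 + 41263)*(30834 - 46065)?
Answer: -424975362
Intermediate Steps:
(-13361 + 41263)*(30834 - 46065) = 27902*(-15231) = -424975362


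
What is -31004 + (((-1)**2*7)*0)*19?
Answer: -31004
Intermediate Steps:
-31004 + (((-1)**2*7)*0)*19 = -31004 + ((1*7)*0)*19 = -31004 + (7*0)*19 = -31004 + 0*19 = -31004 + 0 = -31004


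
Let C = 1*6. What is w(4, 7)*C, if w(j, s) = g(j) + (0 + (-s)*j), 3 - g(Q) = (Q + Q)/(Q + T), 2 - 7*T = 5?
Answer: -4086/25 ≈ -163.44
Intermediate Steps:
T = -3/7 (T = 2/7 - 1/7*5 = 2/7 - 5/7 = -3/7 ≈ -0.42857)
C = 6
g(Q) = 3 - 2*Q/(-3/7 + Q) (g(Q) = 3 - (Q + Q)/(Q - 3/7) = 3 - 2*Q/(-3/7 + Q))
w(j, s) = (-9 + 7*j)/(-3 + 7*j) - j*s (w(j, s) = (-9 + 7*j)/(-3 + 7*j) + (0 + (-s)*j) = (-9 + 7*j)/(-3 + 7*j) + (0 - j*s) = (-9 + 7*j)/(-3 + 7*j) - j*s)
w(4, 7)*C = ((-9 + 7*4 - 1*4*7*(-3 + 7*4))/(-3 + 7*4))*6 = ((-9 + 28 - 1*4*7*(-3 + 28))/(-3 + 28))*6 = ((-9 + 28 - 1*4*7*25)/25)*6 = ((-9 + 28 - 700)/25)*6 = ((1/25)*(-681))*6 = -681/25*6 = -4086/25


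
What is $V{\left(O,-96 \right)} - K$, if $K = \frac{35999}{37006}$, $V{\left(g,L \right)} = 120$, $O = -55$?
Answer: $\frac{4404721}{37006} \approx 119.03$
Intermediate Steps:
$K = \frac{35999}{37006}$ ($K = 35999 \cdot \frac{1}{37006} = \frac{35999}{37006} \approx 0.97279$)
$V{\left(O,-96 \right)} - K = 120 - \frac{35999}{37006} = \frac{4404721}{37006}$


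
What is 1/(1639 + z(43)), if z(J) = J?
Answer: 1/1682 ≈ 0.00059453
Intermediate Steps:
1/(1639 + z(43)) = 1/(1639 + 43) = 1/1682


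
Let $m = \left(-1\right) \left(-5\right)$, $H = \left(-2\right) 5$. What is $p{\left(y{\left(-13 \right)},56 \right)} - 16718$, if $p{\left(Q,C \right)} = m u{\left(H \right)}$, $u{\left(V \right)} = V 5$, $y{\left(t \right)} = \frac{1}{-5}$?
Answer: $-16968$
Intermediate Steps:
$H = -10$
$y{\left(t \right)} = - \frac{1}{5}$
$m = 5$
$u{\left(V \right)} = 5 V$
$p{\left(Q,C \right)} = -250$ ($p{\left(Q,C \right)} = 5 \cdot 5 \left(-10\right) = 5 \left(-50\right) = -250$)
$p{\left(y{\left(-13 \right)},56 \right)} - 16718 = -250 - 16718 = -16968$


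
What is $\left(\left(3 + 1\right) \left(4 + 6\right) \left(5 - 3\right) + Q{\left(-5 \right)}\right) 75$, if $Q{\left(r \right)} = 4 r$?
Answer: $4500$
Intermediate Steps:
$\left(\left(3 + 1\right) \left(4 + 6\right) \left(5 - 3\right) + Q{\left(-5 \right)}\right) 75 = \left(\left(3 + 1\right) \left(4 + 6\right) \left(5 - 3\right) + 4 \left(-5\right)\right) 75 = \left(4 \cdot 10 \cdot 2 - 20\right) 75 = \left(40 \cdot 2 - 20\right) 75 = \left(80 - 20\right) 75 = 60 \cdot 75 = 4500$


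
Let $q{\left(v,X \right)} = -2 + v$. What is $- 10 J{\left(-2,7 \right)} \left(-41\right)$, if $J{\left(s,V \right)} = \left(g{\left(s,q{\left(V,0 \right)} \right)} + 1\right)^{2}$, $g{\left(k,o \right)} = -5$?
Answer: $6560$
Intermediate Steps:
$J{\left(s,V \right)} = 16$ ($J{\left(s,V \right)} = \left(-5 + 1\right)^{2} = \left(-4\right)^{2} = 16$)
$- 10 J{\left(-2,7 \right)} \left(-41\right) = \left(-10\right) 16 \left(-41\right) = \left(-160\right) \left(-41\right) = 6560$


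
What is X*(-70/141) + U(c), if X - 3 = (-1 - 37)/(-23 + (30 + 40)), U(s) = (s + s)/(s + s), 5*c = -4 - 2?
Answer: -583/6627 ≈ -0.087973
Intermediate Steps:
c = -6/5 (c = (-4 - 2)/5 = (⅕)*(-6) = -6/5 ≈ -1.2000)
U(s) = 1 (U(s) = (2*s)/((2*s)) = (2*s)*(1/(2*s)) = 1)
X = 103/47 (X = 3 + (-1 - 37)/(-23 + (30 + 40)) = 3 - 38/(-23 + 70) = 3 - 38/47 = 103/47 ≈ 2.1915)
X*(-70/141) + U(c) = 103*(-70/141)/47 + 1 = 103*(-70*1/141)/47 + 1 = (103/47)*(-70/141) + 1 = -7210/6627 + 1 = -583/6627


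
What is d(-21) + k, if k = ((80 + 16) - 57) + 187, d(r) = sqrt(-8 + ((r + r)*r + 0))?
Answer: 226 + sqrt(874) ≈ 255.56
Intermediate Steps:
d(r) = sqrt(-8 + 2*r**2) (d(r) = sqrt(-8 + ((2*r)*r + 0)) = sqrt(-8 + (2*r**2 + 0)) = sqrt(-8 + 2*r**2))
k = 226 (k = (96 - 57) + 187 = 39 + 187 = 226)
d(-21) + k = sqrt(-8 + 2*(-21)**2) + 226 = sqrt(-8 + 2*441) + 226 = sqrt(-8 + 882) + 226 = sqrt(874) + 226 = 226 + sqrt(874)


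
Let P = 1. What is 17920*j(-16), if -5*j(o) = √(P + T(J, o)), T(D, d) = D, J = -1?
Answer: 0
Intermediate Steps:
j(o) = 0 (j(o) = -√(1 - 1)/5 = -√0/5 = -⅕*0 = 0)
17920*j(-16) = 17920*0 = 0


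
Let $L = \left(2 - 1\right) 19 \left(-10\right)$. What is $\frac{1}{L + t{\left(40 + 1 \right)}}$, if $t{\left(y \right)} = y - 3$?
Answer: $- \frac{1}{152} \approx -0.0065789$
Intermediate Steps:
$t{\left(y \right)} = -3 + y$ ($t{\left(y \right)} = y - 3 = -3 + y$)
$L = -190$ ($L = 1 \cdot 19 \left(-10\right) = 19 \left(-10\right) = -190$)
$\frac{1}{L + t{\left(40 + 1 \right)}} = \frac{1}{-190 + \left(-3 + \left(40 + 1\right)\right)} = \frac{1}{-190 + \left(-3 + 41\right)} = \frac{1}{-190 + 38} = \frac{1}{-152} = - \frac{1}{152}$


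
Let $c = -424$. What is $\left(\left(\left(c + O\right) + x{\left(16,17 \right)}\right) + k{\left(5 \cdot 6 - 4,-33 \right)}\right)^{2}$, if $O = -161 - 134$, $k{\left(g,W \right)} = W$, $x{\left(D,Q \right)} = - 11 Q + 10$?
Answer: $863041$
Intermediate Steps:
$x{\left(D,Q \right)} = 10 - 11 Q$
$O = -295$
$\left(\left(\left(c + O\right) + x{\left(16,17 \right)}\right) + k{\left(5 \cdot 6 - 4,-33 \right)}\right)^{2} = \left(\left(\left(-424 - 295\right) + \left(10 - 187\right)\right) - 33\right)^{2} = \left(\left(-719 + \left(10 - 187\right)\right) - 33\right)^{2} = \left(\left(-719 - 177\right) - 33\right)^{2} = \left(-896 - 33\right)^{2} = \left(-929\right)^{2} = 863041$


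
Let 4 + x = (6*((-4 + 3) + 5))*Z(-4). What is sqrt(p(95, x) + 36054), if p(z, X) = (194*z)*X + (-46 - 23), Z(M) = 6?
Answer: sqrt(2616185) ≈ 1617.5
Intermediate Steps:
x = 140 (x = -4 + (6*((-4 + 3) + 5))*6 = -4 + (6*(-1 + 5))*6 = -4 + (6*4)*6 = -4 + 24*6 = -4 + 144 = 140)
p(z, X) = -69 + 194*X*z (p(z, X) = 194*X*z - 69 = -69 + 194*X*z)
sqrt(p(95, x) + 36054) = sqrt((-69 + 194*140*95) + 36054) = sqrt((-69 + 2580200) + 36054) = sqrt(2580131 + 36054) = sqrt(2616185)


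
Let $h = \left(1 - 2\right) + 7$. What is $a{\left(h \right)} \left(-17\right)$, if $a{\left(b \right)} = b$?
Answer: $-102$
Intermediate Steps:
$h = 6$ ($h = -1 + 7 = 6$)
$a{\left(h \right)} \left(-17\right) = 6 \left(-17\right) = -102$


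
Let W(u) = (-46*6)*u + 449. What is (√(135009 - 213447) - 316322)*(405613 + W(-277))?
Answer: -152629793508 + 482514*I*√78438 ≈ -1.5263e+11 + 1.3514e+8*I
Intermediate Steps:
W(u) = 449 - 276*u (W(u) = -276*u + 449 = 449 - 276*u)
(√(135009 - 213447) - 316322)*(405613 + W(-277)) = (√(135009 - 213447) - 316322)*(405613 + (449 - 276*(-277))) = (√(-78438) - 316322)*(405613 + (449 + 76452)) = (I*√78438 - 316322)*(405613 + 76901) = (-316322 + I*√78438)*482514 = -152629793508 + 482514*I*√78438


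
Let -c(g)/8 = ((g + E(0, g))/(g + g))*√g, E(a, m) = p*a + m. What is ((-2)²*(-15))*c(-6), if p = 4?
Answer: 480*I*√6 ≈ 1175.8*I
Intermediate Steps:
E(a, m) = m + 4*a (E(a, m) = 4*a + m = m + 4*a)
c(g) = -8*√g (c(g) = -8*(g + (g + 4*0))/(g + g)*√g = -8*(g + (g + 0))/((2*g))*√g = -8*(g + g)*(1/(2*g))*√g = -8*(2*g)*(1/(2*g))*√g = -8*√g)
((-2)²*(-15))*c(-6) = ((-2)²*(-15))*(-8*I*√6) = (4*(-15))*(-8*I*√6) = -(-480)*I*√6 = 480*I*√6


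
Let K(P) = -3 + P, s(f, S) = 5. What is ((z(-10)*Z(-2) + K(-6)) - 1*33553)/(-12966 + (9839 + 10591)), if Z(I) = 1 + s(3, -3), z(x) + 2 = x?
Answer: -16817/3732 ≈ -4.5062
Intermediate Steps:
z(x) = -2 + x
Z(I) = 6 (Z(I) = 1 + 5 = 6)
((z(-10)*Z(-2) + K(-6)) - 1*33553)/(-12966 + (9839 + 10591)) = (((-2 - 10)*6 + (-3 - 6)) - 1*33553)/(-12966 + (9839 + 10591)) = ((-12*6 - 9) - 33553)/(-12966 + 20430) = ((-72 - 9) - 33553)/7464 = (-81 - 33553)*(1/7464) = -33634*1/7464 = -16817/3732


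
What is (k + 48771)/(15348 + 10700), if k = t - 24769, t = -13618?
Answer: 59/148 ≈ 0.39865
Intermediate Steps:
k = -38387 (k = -13618 - 24769 = -38387)
(k + 48771)/(15348 + 10700) = (-38387 + 48771)/(15348 + 10700) = 10384/26048 = 10384*(1/26048) = 59/148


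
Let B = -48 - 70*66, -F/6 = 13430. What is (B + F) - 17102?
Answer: -102350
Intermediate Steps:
F = -80580 (F = -6*13430 = -80580)
B = -4668 (B = -48 - 4620 = -4668)
(B + F) - 17102 = (-4668 - 80580) - 17102 = -85248 - 17102 = -102350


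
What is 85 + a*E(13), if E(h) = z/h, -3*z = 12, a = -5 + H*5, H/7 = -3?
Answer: 1545/13 ≈ 118.85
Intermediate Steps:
H = -21 (H = 7*(-3) = -21)
a = -110 (a = -5 - 21*5 = -5 - 105 = -110)
z = -4 (z = -⅓*12 = -4)
E(h) = -4/h
85 + a*E(13) = 85 - (-440)/13 = 85 - 110*(-4/13) = 85 + 440/13 = 1545/13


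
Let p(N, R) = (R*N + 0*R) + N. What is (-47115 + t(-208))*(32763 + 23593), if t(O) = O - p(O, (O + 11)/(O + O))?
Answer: -2649661874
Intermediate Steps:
p(N, R) = N + N*R (p(N, R) = (N*R + 0) + N = N*R + N = N + N*R)
t(O) = O - O*(1 + (11 + O)/(2*O)) (t(O) = O - O*(1 + (O + 11)/(O + O)) = O - O*(1 + (11 + O)/((2*O))) = O - O*(1 + (11 + O)*(1/(2*O))) = O - O*(1 + (11 + O)/(2*O)))
(-47115 + t(-208))*(32763 + 23593) = (-47115 + (-11/2 - ½*(-208)))*(32763 + 23593) = (-47115 + (-11/2 + 104))*56356 = (-47115 + 197/2)*56356 = -94033/2*56356 = -2649661874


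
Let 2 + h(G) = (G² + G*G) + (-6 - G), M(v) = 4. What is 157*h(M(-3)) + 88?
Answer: 3228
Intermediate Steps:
h(G) = -8 - G + 2*G² (h(G) = -2 + ((G² + G*G) + (-6 - G)) = -2 + ((G² + G²) + (-6 - G)) = -2 + (2*G² + (-6 - G)) = -2 + (-6 - G + 2*G²) = -8 - G + 2*G²)
157*h(M(-3)) + 88 = 157*(-8 - 1*4 + 2*4²) + 88 = 157*(-8 - 4 + 2*16) + 88 = 157*(-8 - 4 + 32) + 88 = 157*20 + 88 = 3140 + 88 = 3228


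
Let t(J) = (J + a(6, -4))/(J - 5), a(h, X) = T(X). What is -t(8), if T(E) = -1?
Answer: -7/3 ≈ -2.3333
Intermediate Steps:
a(h, X) = -1
t(J) = (-1 + J)/(-5 + J) (t(J) = (J - 1)/(J - 5) = (-1 + J)/(-5 + J))
-t(8) = -(-1 + 8)/(-5 + 8) = -7/3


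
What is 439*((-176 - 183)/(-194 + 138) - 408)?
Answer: -9872671/56 ≈ -1.7630e+5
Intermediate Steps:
439*((-176 - 183)/(-194 + 138) - 408) = 439*(-359/(-56) - 408) = 439*(-359*(-1/56) - 408) = 439*(359/56 - 408) = 439*(-22489/56) = -9872671/56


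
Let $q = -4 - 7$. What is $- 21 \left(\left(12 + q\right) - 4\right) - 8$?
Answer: $55$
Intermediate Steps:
$q = -11$
$- 21 \left(\left(12 + q\right) - 4\right) - 8 = - 21 \left(\left(12 - 11\right) - 4\right) - 8 = - 21 \left(1 - 4\right) - 8 = \left(-21\right) \left(-3\right) - 8 = 63 - 8 = 55$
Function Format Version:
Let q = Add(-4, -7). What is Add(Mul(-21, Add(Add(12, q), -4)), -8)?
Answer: 55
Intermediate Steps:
q = -11
Add(Mul(-21, Add(Add(12, q), -4)), -8) = Add(Mul(-21, Add(Add(12, -11), -4)), -8) = Add(Mul(-21, Add(1, -4)), -8) = Add(Mul(-21, -3), -8) = Add(63, -8) = 55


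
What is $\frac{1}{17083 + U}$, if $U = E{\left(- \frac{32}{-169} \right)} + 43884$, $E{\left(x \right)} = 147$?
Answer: $\frac{1}{61114} \approx 1.6363 \cdot 10^{-5}$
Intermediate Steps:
$U = 44031$ ($U = 147 + 43884 = 44031$)
$\frac{1}{17083 + U} = \frac{1}{17083 + 44031} = \frac{1}{61114}$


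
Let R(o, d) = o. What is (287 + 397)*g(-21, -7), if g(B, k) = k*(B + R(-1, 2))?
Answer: 105336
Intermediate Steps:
g(B, k) = k*(-1 + B) (g(B, k) = k*(B - 1) = k*(-1 + B))
(287 + 397)*g(-21, -7) = (287 + 397)*(-7*(-1 - 21)) = 684*(-7*(-22)) = 684*154 = 105336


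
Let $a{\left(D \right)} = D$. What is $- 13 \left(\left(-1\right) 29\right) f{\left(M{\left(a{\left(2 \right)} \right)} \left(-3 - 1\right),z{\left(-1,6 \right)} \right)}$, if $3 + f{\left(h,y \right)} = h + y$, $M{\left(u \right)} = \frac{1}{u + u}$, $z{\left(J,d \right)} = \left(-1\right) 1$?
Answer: $-1885$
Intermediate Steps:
$z{\left(J,d \right)} = -1$
$M{\left(u \right)} = \frac{1}{2 u}$
$f{\left(h,y \right)} = -3 + h + y$ ($f{\left(h,y \right)} = -3 + \left(h + y\right) = -3 + h + y$)
$- 13 \left(\left(-1\right) 29\right) f{\left(M{\left(a{\left(2 \right)} \right)} \left(-3 - 1\right),z{\left(-1,6 \right)} \right)} = - 13 \left(\left(-1\right) 29\right) \left(-3 + \frac{1}{2 \cdot 2} \left(-3 - 1\right) - 1\right) = \left(-13\right) \left(-29\right) \left(-3 + \frac{1}{2} \cdot \frac{1}{2} \left(-4\right) - 1\right) = 377 \left(-3 + \frac{1}{4} \left(-4\right) - 1\right) = 377 \left(-3 - 1 - 1\right) = 377 \left(-5\right) = -1885$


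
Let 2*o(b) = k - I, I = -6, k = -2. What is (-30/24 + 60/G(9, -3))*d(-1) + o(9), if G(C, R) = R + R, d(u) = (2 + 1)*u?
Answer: 143/4 ≈ 35.750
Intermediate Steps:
d(u) = 3*u
G(C, R) = 2*R
o(b) = 2 (o(b) = (-2 - 1*(-6))/2 = (-2 + 6)/2 = (½)*4 = 2)
(-30/24 + 60/G(9, -3))*d(-1) + o(9) = (-30/24 + 60/((2*(-3))))*(3*(-1)) + 2 = (-30*1/24 + 60/(-6))*(-3) + 2 = (-5/4 + 60*(-⅙))*(-3) + 2 = (-5/4 - 10)*(-3) + 2 = -45/4*(-3) + 2 = 135/4 + 2 = 143/4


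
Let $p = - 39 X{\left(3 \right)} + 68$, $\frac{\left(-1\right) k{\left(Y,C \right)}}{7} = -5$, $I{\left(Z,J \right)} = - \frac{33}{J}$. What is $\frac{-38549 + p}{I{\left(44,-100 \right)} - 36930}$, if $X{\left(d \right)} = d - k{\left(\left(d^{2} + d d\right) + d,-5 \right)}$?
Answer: $\frac{1241100}{1230989} \approx 1.0082$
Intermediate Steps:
$k{\left(Y,C \right)} = 35$ ($k{\left(Y,C \right)} = \left(-7\right) \left(-5\right) = 35$)
$X{\left(d \right)} = -35 + d$ ($X{\left(d \right)} = d - 35 = -35 + d$)
$p = 1316$ ($p = - 39 \left(-35 + 3\right) + 68 = \left(-39\right) \left(-32\right) + 68 = 1248 + 68 = 1316$)
$\frac{-38549 + p}{I{\left(44,-100 \right)} - 36930} = \frac{-38549 + 1316}{- \frac{33}{-100} - 36930} = - \frac{37233}{\left(-33\right) \left(- \frac{1}{100}\right) - 36930} = - \frac{37233}{\frac{33}{100} - 36930} = - \frac{37233}{- \frac{3692967}{100}} = \left(-37233\right) \left(- \frac{100}{3692967}\right) = \frac{1241100}{1230989}$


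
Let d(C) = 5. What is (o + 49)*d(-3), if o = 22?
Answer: 355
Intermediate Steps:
(o + 49)*d(-3) = (22 + 49)*5 = 71*5 = 355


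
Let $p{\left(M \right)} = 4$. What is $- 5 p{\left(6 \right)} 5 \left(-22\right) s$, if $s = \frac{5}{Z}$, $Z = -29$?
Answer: $- \frac{11000}{29} \approx -379.31$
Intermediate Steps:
$s = - \frac{5}{29}$ ($s = \frac{5}{-29} = 5 \left(- \frac{1}{29}\right) = - \frac{5}{29} \approx -0.17241$)
$- 5 p{\left(6 \right)} 5 \left(-22\right) s = \left(-5\right) 4 \cdot 5 \left(-22\right) \left(- \frac{5}{29}\right) = \left(-20\right) 5 \left(-22\right) \left(- \frac{5}{29}\right) = \left(-100\right) \left(-22\right) \left(- \frac{5}{29}\right) = 2200 \left(- \frac{5}{29}\right) = - \frac{11000}{29}$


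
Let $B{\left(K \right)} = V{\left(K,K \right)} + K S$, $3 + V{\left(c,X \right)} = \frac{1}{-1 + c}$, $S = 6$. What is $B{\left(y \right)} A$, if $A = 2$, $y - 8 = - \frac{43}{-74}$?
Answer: $\frac{2018344}{20757} \approx 97.237$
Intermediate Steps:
$y = \frac{635}{74}$ ($y = 8 - \frac{43}{-74} = 8 - - \frac{43}{74} = 8 + \frac{43}{74} = \frac{635}{74} \approx 8.5811$)
$V{\left(c,X \right)} = -3 + \frac{1}{-1 + c}$
$B{\left(K \right)} = 6 K + \frac{4 - 3 K}{-1 + K}$ ($B{\left(K \right)} = \frac{4 - 3 K}{-1 + K} + K 6 = \frac{4 - 3 K}{-1 + K} + 6 K = 6 K + \frac{4 - 3 K}{-1 + K}$)
$B{\left(y \right)} A = \frac{4 - \frac{5715}{74} + 6 \left(\frac{635}{74}\right)^{2}}{-1 + \frac{635}{74}} \cdot 2 = \frac{4 - \frac{5715}{74} + 6 \cdot \frac{403225}{5476}}{\frac{561}{74}} \cdot 2 = \frac{74 \left(4 - \frac{5715}{74} + \frac{1209675}{2738}\right)}{561} \cdot 2 = \frac{74}{561} \cdot \frac{504586}{1369} \cdot 2 = \frac{1009172}{20757} \cdot 2 = \frac{2018344}{20757}$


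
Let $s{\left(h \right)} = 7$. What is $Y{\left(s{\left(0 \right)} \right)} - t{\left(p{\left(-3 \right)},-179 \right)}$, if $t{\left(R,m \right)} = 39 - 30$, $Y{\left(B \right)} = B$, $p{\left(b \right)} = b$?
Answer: $-2$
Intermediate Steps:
$t{\left(R,m \right)} = 9$
$Y{\left(s{\left(0 \right)} \right)} - t{\left(p{\left(-3 \right)},-179 \right)} = 7 - 9 = -2$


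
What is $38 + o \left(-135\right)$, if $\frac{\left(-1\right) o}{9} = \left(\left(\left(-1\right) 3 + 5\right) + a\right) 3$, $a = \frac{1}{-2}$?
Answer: $\frac{11011}{2} \approx 5505.5$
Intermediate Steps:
$a = - \frac{1}{2} \approx -0.5$
$o = - \frac{81}{2}$ ($o = - 9 \left(\left(\left(-1\right) 3 + 5\right) - \frac{1}{2}\right) 3 = - 9 \left(\left(-3 + 5\right) - \frac{1}{2}\right) 3 = - 9 \left(2 - \frac{1}{2}\right) 3 = - 9 \cdot \frac{3}{2} \cdot 3 = \left(-9\right) \frac{9}{2} = - \frac{81}{2} \approx -40.5$)
$38 + o \left(-135\right) = 38 - - \frac{10935}{2} = 38 + \frac{10935}{2} = \frac{11011}{2}$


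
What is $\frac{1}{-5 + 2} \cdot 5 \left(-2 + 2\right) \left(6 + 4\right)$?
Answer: $0$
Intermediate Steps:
$\frac{1}{-5 + 2} \cdot 5 \left(-2 + 2\right) \left(6 + 4\right) = \frac{1}{-3} \cdot 5 \cdot 0 \cdot 10 = \left(- \frac{1}{3}\right) 5 \cdot 0 = \left(- \frac{5}{3}\right) 0 = 0$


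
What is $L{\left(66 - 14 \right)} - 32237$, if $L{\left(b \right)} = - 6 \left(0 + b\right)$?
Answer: $-32549$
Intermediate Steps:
$L{\left(b \right)} = - 6 b$
$L{\left(66 - 14 \right)} - 32237 = - 6 \left(66 - 14\right) - 32237 = \left(-6\right) 52 - 32237 = -312 - 32237 = -32549$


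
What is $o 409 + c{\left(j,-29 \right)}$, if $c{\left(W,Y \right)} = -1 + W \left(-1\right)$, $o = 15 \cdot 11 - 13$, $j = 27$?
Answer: $62140$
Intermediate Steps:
$o = 152$ ($o = 165 - 13 = 152$)
$c{\left(W,Y \right)} = -1 - W$
$o 409 + c{\left(j,-29 \right)} = 152 \cdot 409 - 28 = 62168 - 28 = 62140$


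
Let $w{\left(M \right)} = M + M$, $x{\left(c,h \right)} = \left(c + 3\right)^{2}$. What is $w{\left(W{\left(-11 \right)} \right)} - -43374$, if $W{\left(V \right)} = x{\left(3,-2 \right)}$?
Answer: $43446$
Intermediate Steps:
$x{\left(c,h \right)} = \left(3 + c\right)^{2}$
$W{\left(V \right)} = 36$ ($W{\left(V \right)} = \left(3 + 3\right)^{2} = 6^{2} = 36$)
$w{\left(M \right)} = 2 M$
$w{\left(W{\left(-11 \right)} \right)} - -43374 = 2 \cdot 36 - -43374 = 72 + 43374 = 43446$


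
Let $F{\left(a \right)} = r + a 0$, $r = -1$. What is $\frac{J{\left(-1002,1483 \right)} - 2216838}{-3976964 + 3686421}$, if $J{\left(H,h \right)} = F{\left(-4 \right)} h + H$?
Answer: $\frac{2219323}{290543} \approx 7.6385$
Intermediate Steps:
$F{\left(a \right)} = -1$ ($F{\left(a \right)} = -1 + a 0 = -1 + 0 = -1$)
$J{\left(H,h \right)} = H - h$ ($J{\left(H,h \right)} = - h + H = H - h$)
$\frac{J{\left(-1002,1483 \right)} - 2216838}{-3976964 + 3686421} = \frac{\left(-1002 - 1483\right) - 2216838}{-3976964 + 3686421} = \frac{\left(-1002 - 1483\right) - 2216838}{-290543} = \left(-2485 - 2216838\right) \left(- \frac{1}{290543}\right) = \left(-2219323\right) \left(- \frac{1}{290543}\right) = \frac{2219323}{290543}$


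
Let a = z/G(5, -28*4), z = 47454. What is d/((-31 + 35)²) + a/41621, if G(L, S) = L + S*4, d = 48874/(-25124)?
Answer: -460109797379/3705911198176 ≈ -0.12416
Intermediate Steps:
d = -24437/12562 (d = 48874*(-1/25124) = -24437/12562 ≈ -1.9453)
G(L, S) = L + 4*S
a = -47454/443 (a = 47454/(5 + 4*(-28*4)) = 47454/(5 + 4*(-112)) = 47454/(5 - 448) = 47454/(-443) = 47454*(-1/443) = -47454/443 ≈ -107.12)
d/((-31 + 35)²) + a/41621 = -24437/(12562*(-31 + 35)²) - 47454/443/41621 = -24437/(12562*(4²)) - 47454/443*1/41621 = -24437/12562/16 - 47454/18438103 = -24437/12562*1/16 - 47454/18438103 = -24437/200992 - 47454/18438103 = -460109797379/3705911198176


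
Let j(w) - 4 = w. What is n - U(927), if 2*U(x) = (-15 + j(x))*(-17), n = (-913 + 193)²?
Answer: 526186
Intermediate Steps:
n = 518400 (n = (-720)² = 518400)
j(w) = 4 + w
U(x) = 187/2 - 17*x/2 (U(x) = ((-15 + (4 + x))*(-17))/2 = ((-11 + x)*(-17))/2 = (187 - 17*x)/2 = 187/2 - 17*x/2)
n - U(927) = 518400 - (187/2 - 17/2*927) = 518400 - (187/2 - 15759/2) = 518400 - 1*(-7786) = 518400 + 7786 = 526186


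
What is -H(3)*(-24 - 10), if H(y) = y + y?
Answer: 204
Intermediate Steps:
H(y) = 2*y
-H(3)*(-24 - 10) = -2*3*(-24 - 10) = -6*(-34) = -1*(-204) = 204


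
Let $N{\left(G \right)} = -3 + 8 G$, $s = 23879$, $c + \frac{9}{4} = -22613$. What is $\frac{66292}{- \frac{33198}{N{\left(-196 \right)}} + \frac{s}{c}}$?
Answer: $\frac{4710518300726}{1426534321} \approx 3302.1$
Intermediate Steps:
$c = - \frac{90461}{4}$ ($c = - \frac{9}{4} - 22613 = - \frac{90461}{4} \approx -22615.0$)
$\frac{66292}{- \frac{33198}{N{\left(-196 \right)}} + \frac{s}{c}} = \frac{66292}{- \frac{33198}{-3 + 8 \left(-196\right)} + \frac{23879}{- \frac{90461}{4}}} = \frac{66292}{- \frac{33198}{-3 - 1568} + 23879 \left(- \frac{4}{90461}\right)} = \frac{66292}{- \frac{33198}{-1571} - \frac{95516}{90461}} = \frac{66292}{\left(-33198\right) \left(- \frac{1}{1571}\right) - \frac{95516}{90461}} = \frac{66292}{\frac{33198}{1571} - \frac{95516}{90461}} = \frac{66292}{\frac{2853068642}{142114231}} = 66292 \cdot \frac{142114231}{2853068642} = \frac{4710518300726}{1426534321}$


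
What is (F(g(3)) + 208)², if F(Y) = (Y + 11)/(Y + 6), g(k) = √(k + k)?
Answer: 264601/6 - 70*√6 ≈ 43929.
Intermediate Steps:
g(k) = √2*√k (g(k) = √(2*k) = √2*√k)
F(Y) = (11 + Y)/(6 + Y)
(F(g(3)) + 208)² = ((11 + √2*√3)/(6 + √2*√3) + 208)² = ((11 + √6)/(6 + √6) + 208)² = (208 + (11 + √6)/(6 + √6))²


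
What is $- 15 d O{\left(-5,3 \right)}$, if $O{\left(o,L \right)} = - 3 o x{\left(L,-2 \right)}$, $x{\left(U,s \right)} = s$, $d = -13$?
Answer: $-5850$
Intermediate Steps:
$O{\left(o,L \right)} = 6 o$ ($O{\left(o,L \right)} = - 3 o \left(-2\right) = 6 o$)
$- 15 d O{\left(-5,3 \right)} = \left(-15\right) \left(-13\right) 6 \left(-5\right) = 195 \left(-30\right) = -5850$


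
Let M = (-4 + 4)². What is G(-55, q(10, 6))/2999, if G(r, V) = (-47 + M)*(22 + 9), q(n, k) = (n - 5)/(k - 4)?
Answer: -1457/2999 ≈ -0.48583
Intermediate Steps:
q(n, k) = (-5 + n)/(-4 + k)
M = 0 (M = 0² = 0)
G(r, V) = -1457 (G(r, V) = (-47 + 0)*(22 + 9) = -47*31 = -1457)
G(-55, q(10, 6))/2999 = -1457/2999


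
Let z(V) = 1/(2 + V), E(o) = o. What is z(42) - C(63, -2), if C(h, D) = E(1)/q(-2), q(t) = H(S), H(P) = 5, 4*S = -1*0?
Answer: -39/220 ≈ -0.17727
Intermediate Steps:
S = 0 (S = (-1*0)/4 = (1/4)*0 = 0)
q(t) = 5
C(h, D) = 1/5
z(42) - C(63, -2) = 1/(2 + 42) - 1*1/5 = 1/44 - 1/5 = -39/220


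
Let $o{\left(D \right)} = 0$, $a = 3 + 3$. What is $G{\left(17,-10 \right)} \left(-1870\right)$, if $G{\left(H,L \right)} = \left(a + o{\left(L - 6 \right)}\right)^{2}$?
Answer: $-67320$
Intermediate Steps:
$a = 6$
$G{\left(H,L \right)} = 36$ ($G{\left(H,L \right)} = \left(6 + 0\right)^{2} = 6^{2} = 36$)
$G{\left(17,-10 \right)} \left(-1870\right) = 36 \left(-1870\right) = -67320$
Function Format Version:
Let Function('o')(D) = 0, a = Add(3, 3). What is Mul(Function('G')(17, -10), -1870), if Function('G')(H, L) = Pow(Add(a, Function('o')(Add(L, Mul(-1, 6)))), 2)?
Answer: -67320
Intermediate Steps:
a = 6
Function('G')(H, L) = 36 (Function('G')(H, L) = Pow(Add(6, 0), 2) = Pow(6, 2) = 36)
Mul(Function('G')(17, -10), -1870) = Mul(36, -1870) = -67320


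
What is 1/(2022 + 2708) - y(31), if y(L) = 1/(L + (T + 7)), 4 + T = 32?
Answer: -106/7095 ≈ -0.014940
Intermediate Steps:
T = 28 (T = -4 + 32 = 28)
y(L) = 1/(35 + L) (y(L) = 1/(L + (28 + 7)) = 1/(L + 35) = 1/(35 + L))
1/(2022 + 2708) - y(31) = 1/(2022 + 2708) - 1/(35 + 31) = 1/4730 - 1/66 = -106/7095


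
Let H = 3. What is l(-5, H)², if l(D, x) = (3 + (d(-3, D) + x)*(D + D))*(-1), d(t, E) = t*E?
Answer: 31329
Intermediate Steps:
d(t, E) = E*t
l(D, x) = -3 - 2*D*(x - 3*D) (l(D, x) = (3 + (D*(-3) + x)*(D + D))*(-1) = (3 + (-3*D + x)*(2*D))*(-1) = (3 + (x - 3*D)*(2*D))*(-1) = (3 + 2*D*(x - 3*D))*(-1) = -3 - 2*D*(x - 3*D))
l(-5, H)² = (-3 + 6*(-5)² - 2*(-5)*3)² = (-3 + 6*25 + 30)² = (-3 + 150 + 30)² = 177² = 31329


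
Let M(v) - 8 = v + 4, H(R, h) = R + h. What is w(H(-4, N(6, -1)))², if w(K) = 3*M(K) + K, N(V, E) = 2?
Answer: 784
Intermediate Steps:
M(v) = 12 + v (M(v) = 8 + (v + 4) = 8 + (4 + v) = 12 + v)
w(K) = 36 + 4*K (w(K) = 3*(12 + K) + K = (36 + 3*K) + K = 36 + 4*K)
w(H(-4, N(6, -1)))² = (36 + 4*(-4 + 2))² = (36 + 4*(-2))² = (36 - 8)² = 28² = 784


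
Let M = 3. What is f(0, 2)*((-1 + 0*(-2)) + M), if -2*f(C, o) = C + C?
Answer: 0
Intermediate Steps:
f(C, o) = -C (f(C, o) = -(C + C)/2 = -C)
f(0, 2)*((-1 + 0*(-2)) + M) = (-1*0)*((-1 + 0*(-2)) + 3) = 0*((-1 + 0) + 3) = 0*(-1 + 3) = 0*2 = 0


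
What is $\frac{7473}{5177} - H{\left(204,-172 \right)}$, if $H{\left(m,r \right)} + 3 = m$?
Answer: $- \frac{1033104}{5177} \approx -199.56$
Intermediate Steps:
$H{\left(m,r \right)} = -3 + m$
$\frac{7473}{5177} - H{\left(204,-172 \right)} = \frac{7473}{5177} - \left(-3 + 204\right) = 7473 \cdot \frac{1}{5177} - 201 = \frac{7473}{5177} - 201 = - \frac{1033104}{5177}$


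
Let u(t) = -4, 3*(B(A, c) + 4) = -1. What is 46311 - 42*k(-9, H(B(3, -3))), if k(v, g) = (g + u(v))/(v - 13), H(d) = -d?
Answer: 509428/11 ≈ 46312.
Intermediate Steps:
B(A, c) = -13/3 (B(A, c) = -4 + (⅓)*(-1) = -4 - ⅓ = -13/3)
k(v, g) = (-4 + g)/(-13 + v) (k(v, g) = (g - 4)/(v - 13) = (-4 + g)/(-13 + v))
46311 - 42*k(-9, H(B(3, -3))) = 46311 - 42*(-4 - 1*(-13/3))/(-13 - 9) = 46311 - 42*(-4 + 13/3)/(-22) = 46311 - (-21)/(11*3) = 46311 - 42*(-1/66) = 46311 + 7/11 = 509428/11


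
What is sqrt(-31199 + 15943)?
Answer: 2*I*sqrt(3814) ≈ 123.52*I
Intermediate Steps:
sqrt(-31199 + 15943) = sqrt(-15256) = 2*I*sqrt(3814)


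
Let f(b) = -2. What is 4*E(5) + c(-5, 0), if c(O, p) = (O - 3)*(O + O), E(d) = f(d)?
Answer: 72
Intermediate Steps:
E(d) = -2
c(O, p) = 2*O*(-3 + O) (c(O, p) = (-3 + O)*(2*O) = 2*O*(-3 + O))
4*E(5) + c(-5, 0) = 4*(-2) + 2*(-5)*(-3 - 5) = -8 + 2*(-5)*(-8) = -8 + 80 = 72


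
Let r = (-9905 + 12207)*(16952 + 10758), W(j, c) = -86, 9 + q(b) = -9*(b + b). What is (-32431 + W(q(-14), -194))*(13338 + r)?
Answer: -2074641764886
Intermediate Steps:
q(b) = -9 - 18*b (q(b) = -9 - 9*(b + b) = -9 - 18*b)
r = 63788420 (r = 2302*27710 = 63788420)
(-32431 + W(q(-14), -194))*(13338 + r) = (-32431 - 86)*(13338 + 63788420) = -32517*63801758 = -2074641764886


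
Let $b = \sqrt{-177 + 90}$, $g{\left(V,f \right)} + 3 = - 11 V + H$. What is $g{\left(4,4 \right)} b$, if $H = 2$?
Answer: $- 45 i \sqrt{87} \approx - 419.73 i$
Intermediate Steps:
$g{\left(V,f \right)} = -1 - 11 V$ ($g{\left(V,f \right)} = -3 - \left(-2 + 11 V\right) = -1 - 11 V$)
$b = i \sqrt{87}$ ($b = \sqrt{-87} = i \sqrt{87} \approx 9.3274 i$)
$g{\left(4,4 \right)} b = \left(-1 - 44\right) i \sqrt{87} = - 45 i \sqrt{87}$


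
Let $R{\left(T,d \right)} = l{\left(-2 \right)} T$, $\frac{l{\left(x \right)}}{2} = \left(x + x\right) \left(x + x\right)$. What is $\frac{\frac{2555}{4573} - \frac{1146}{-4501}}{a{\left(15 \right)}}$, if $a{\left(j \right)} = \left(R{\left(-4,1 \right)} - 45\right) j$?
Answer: $- \frac{16740713}{53413074435} \approx -0.00031342$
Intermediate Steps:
$l{\left(x \right)} = 8 x^{2}$ ($l{\left(x \right)} = 2 \left(x + x\right) \left(x + x\right) = 2 \cdot 2 x 2 x = 2 \cdot 4 x^{2} = 8 x^{2}$)
$R{\left(T,d \right)} = 32 T$ ($R{\left(T,d \right)} = 8 \left(-2\right)^{2} T = 8 \cdot 4 T = 32 T$)
$a{\left(j \right)} = - 173 j$ ($a{\left(j \right)} = \left(32 \left(-4\right) - 45\right) j = \left(-128 - 45\right) j = - 173 j$)
$\frac{\frac{2555}{4573} - \frac{1146}{-4501}}{a{\left(15 \right)}} = \frac{\frac{2555}{4573} - \frac{1146}{-4501}}{\left(-173\right) 15} = \frac{2555 \cdot \frac{1}{4573} - - \frac{1146}{4501}}{-2595} = \left(\frac{2555}{4573} + \frac{1146}{4501}\right) \left(- \frac{1}{2595}\right) = \frac{16740713}{20583073} \left(- \frac{1}{2595}\right) = - \frac{16740713}{53413074435}$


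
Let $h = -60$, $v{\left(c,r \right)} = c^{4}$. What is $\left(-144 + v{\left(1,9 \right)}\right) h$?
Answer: $8580$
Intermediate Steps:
$\left(-144 + v{\left(1,9 \right)}\right) h = \left(-144 + 1^{4}\right) \left(-60\right) = \left(-144 + 1\right) \left(-60\right) = \left(-143\right) \left(-60\right) = 8580$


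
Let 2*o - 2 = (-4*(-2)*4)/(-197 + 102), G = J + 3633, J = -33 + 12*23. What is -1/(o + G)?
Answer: -95/368299 ≈ -0.00025794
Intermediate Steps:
J = 243 (J = -33 + 276 = 243)
G = 3876 (G = 243 + 3633 = 3876)
o = 79/95 (o = 1 + ((-4*(-2)*4)/(-197 + 102))/2 = 1 + ((8*4)/(-95))/2 = 1 + (32*(-1/95))/2 = 1 + (1/2)*(-32/95) = 1 - 16/95 = 79/95 ≈ 0.83158)
-1/(o + G) = -1/(79/95 + 3876) = -1/368299/95 = -1*95/368299 = -95/368299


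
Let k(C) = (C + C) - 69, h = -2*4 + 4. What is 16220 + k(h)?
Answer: 16143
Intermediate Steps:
h = -4 (h = -8 + 4 = -4)
k(C) = -69 + 2*C (k(C) = 2*C - 69 = -69 + 2*C)
16220 + k(h) = 16220 + (-69 + 2*(-4)) = 16220 + (-69 - 8) = 16220 - 77 = 16143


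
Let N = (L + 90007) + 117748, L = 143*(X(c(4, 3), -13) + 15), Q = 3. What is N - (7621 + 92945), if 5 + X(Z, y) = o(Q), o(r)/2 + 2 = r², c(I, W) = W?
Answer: 110621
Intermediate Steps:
o(r) = -4 + 2*r²
X(Z, y) = 9 (X(Z, y) = -5 + (-4 + 2*3²) = -5 + (-4 + 2*9) = -5 + (-4 + 18) = -5 + 14 = 9)
L = 3432 (L = 143*(9 + 15) = 143*24 = 3432)
N = 211187 (N = (3432 + 90007) + 117748 = 93439 + 117748 = 211187)
N - (7621 + 92945) = 211187 - (7621 + 92945) = 211187 - 1*100566 = 211187 - 100566 = 110621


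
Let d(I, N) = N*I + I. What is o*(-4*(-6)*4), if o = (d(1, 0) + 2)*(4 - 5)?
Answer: -288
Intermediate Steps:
d(I, N) = I + I*N (d(I, N) = I*N + I = I + I*N)
o = -3 (o = (1*(1 + 0) + 2)*(4 - 5) = (1*1 + 2)*(-1) = (1 + 2)*(-1) = 3*(-1) = -3)
o*(-4*(-6)*4) = -3*(-4*(-6))*4 = -72*4 = -3*96 = -288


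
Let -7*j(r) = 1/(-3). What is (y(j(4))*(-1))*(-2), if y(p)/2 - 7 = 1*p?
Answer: 592/21 ≈ 28.190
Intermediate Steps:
j(r) = 1/21 (j(r) = -1/7/(-3) = -1/7*(-1/3) = 1/21)
y(p) = 14 + 2*p (y(p) = 14 + 2*(1*p) = 14 + 2*p)
(y(j(4))*(-1))*(-2) = ((14 + 2*(1/21))*(-1))*(-2) = ((14 + 2/21)*(-1))*(-2) = ((296/21)*(-1))*(-2) = -296/21*(-2) = 592/21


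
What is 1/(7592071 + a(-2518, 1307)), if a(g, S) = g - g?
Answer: 1/7592071 ≈ 1.3172e-7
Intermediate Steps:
a(g, S) = 0
1/(7592071 + a(-2518, 1307)) = 1/(7592071 + 0) = 1/7592071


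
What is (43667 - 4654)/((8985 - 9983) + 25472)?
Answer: 39013/24474 ≈ 1.5941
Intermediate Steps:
(43667 - 4654)/((8985 - 9983) + 25472) = 39013/(-998 + 25472) = 39013/24474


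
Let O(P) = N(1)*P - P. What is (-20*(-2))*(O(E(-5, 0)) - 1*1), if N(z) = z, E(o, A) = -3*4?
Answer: -40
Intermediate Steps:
E(o, A) = -12
O(P) = 0 (O(P) = 1*P - P = P - P = 0)
(-20*(-2))*(O(E(-5, 0)) - 1*1) = (-20*(-2))*(0 - 1*1) = (-5*(-8))*(0 - 1) = 40*(-1) = -40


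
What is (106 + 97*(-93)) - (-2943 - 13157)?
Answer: 7185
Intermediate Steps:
(106 + 97*(-93)) - (-2943 - 13157) = (106 - 9021) - 1*(-16100) = -8915 + 16100 = 7185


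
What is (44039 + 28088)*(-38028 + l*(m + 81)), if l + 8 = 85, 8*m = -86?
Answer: -9410770325/4 ≈ -2.3527e+9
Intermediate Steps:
m = -43/4 (m = (⅛)*(-86) = -43/4 ≈ -10.750)
l = 77 (l = -8 + 85 = 77)
(44039 + 28088)*(-38028 + l*(m + 81)) = (44039 + 28088)*(-38028 + 77*(-43/4 + 81)) = 72127*(-38028 + 77*(281/4)) = 72127*(-38028 + 21637/4) = 72127*(-130475/4) = -9410770325/4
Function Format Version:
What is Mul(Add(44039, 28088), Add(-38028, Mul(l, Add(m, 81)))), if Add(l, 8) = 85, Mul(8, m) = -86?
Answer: Rational(-9410770325, 4) ≈ -2.3527e+9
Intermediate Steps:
m = Rational(-43, 4) (m = Mul(Rational(1, 8), -86) = Rational(-43, 4) ≈ -10.750)
l = 77 (l = Add(-8, 85) = 77)
Mul(Add(44039, 28088), Add(-38028, Mul(l, Add(m, 81)))) = Mul(Add(44039, 28088), Add(-38028, Mul(77, Add(Rational(-43, 4), 81)))) = Mul(72127, Add(-38028, Mul(77, Rational(281, 4)))) = Mul(72127, Add(-38028, Rational(21637, 4))) = Mul(72127, Rational(-130475, 4)) = Rational(-9410770325, 4)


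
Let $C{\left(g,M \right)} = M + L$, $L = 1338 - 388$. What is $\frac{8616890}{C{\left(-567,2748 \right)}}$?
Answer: $\frac{4308445}{1849} \approx 2330.1$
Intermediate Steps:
$L = 950$ ($L = 1338 - 388 = 950$)
$C{\left(g,M \right)} = 950 + M$ ($C{\left(g,M \right)} = M + 950 = 950 + M$)
$\frac{8616890}{C{\left(-567,2748 \right)}} = \frac{8616890}{950 + 2748} = \frac{8616890}{3698} = 8616890 \cdot \frac{1}{3698} = \frac{4308445}{1849}$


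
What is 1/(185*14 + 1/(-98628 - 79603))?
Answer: 178231/461618289 ≈ 0.00038610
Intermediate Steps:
1/(185*14 + 1/(-98628 - 79603)) = 1/(2590 + 1/(-178231)) = 1/(2590 - 1/178231) = 1/(461618289/178231) = 178231/461618289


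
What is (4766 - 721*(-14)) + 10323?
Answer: 25183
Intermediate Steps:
(4766 - 721*(-14)) + 10323 = (4766 + 10094) + 10323 = 14860 + 10323 = 25183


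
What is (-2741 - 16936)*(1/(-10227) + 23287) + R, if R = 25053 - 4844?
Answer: -223142468893/487 ≈ -4.5820e+8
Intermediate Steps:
R = 20209
(-2741 - 16936)*(1/(-10227) + 23287) + R = (-2741 - 16936)*(1/(-10227) + 23287) + 20209 = -19677*(-1/10227 + 23287) + 20209 = -19677*238156148/10227 + 20209 = -223152310676/487 + 20209 = -223142468893/487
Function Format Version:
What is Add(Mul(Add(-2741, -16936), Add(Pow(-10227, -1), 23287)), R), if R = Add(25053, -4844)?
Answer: Rational(-223142468893, 487) ≈ -4.5820e+8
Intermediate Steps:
R = 20209
Add(Mul(Add(-2741, -16936), Add(Pow(-10227, -1), 23287)), R) = Add(Mul(Add(-2741, -16936), Add(Pow(-10227, -1), 23287)), 20209) = Add(Mul(-19677, Add(Rational(-1, 10227), 23287)), 20209) = Add(Mul(-19677, Rational(238156148, 10227)), 20209) = Add(Rational(-223152310676, 487), 20209) = Rational(-223142468893, 487)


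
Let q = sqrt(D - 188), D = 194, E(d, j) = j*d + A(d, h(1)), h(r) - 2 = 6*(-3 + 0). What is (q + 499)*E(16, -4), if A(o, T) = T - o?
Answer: -47904 - 96*sqrt(6) ≈ -48139.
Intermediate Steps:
h(r) = -16 (h(r) = 2 + 6*(-3 + 0) = 2 + 6*(-3) = 2 - 18 = -16)
E(d, j) = -16 - d + d*j (E(d, j) = j*d + (-16 - d) = d*j + (-16 - d) = -16 - d + d*j)
q = sqrt(6) (q = sqrt(194 - 188) = sqrt(6) ≈ 2.4495)
(q + 499)*E(16, -4) = (sqrt(6) + 499)*(-16 - 1*16 + 16*(-4)) = (499 + sqrt(6))*(-16 - 16 - 64) = (499 + sqrt(6))*(-96) = -47904 - 96*sqrt(6)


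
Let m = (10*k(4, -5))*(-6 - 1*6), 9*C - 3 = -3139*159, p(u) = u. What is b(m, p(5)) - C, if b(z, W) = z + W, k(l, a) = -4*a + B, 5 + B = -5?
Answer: 162781/3 ≈ 54260.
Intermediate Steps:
B = -10 (B = -5 - 5 = -10)
C = -166366/3 (C = ⅓ + (-3139*159)/9 = ⅓ + (⅑)*(-499101) = ⅓ - 166367/3 = -166366/3 ≈ -55455.)
k(l, a) = -10 - 4*a (k(l, a) = -4*a - 10 = -10 - 4*a)
m = -1200 (m = (10*(-10 - 4*(-5)))*(-6 - 1*6) = (10*(-10 + 20))*(-6 - 6) = (10*10)*(-12) = 100*(-12) = -1200)
b(z, W) = W + z
b(m, p(5)) - C = (5 - 1200) - 1*(-166366/3) = -1195 + 166366/3 = 162781/3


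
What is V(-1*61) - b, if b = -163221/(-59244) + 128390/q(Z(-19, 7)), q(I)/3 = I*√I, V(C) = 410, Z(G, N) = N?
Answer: 8042273/19748 - 128390*√7/147 ≈ -1903.6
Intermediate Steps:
q(I) = 3*I^(3/2) (q(I) = 3*(I*√I) = 3*I^(3/2))
b = 54407/19748 + 128390*√7/147 (b = -163221/(-59244) + 128390/((3*7^(3/2))) = -163221*(-1/59244) + 128390/((3*(7*√7))) = 54407/19748 + 128390/((21*√7)) = 54407/19748 + 128390*(√7/147) = 54407/19748 + 128390*√7/147 ≈ 2313.6)
V(-1*61) - b = 410 - (54407/19748 + 128390*√7/147) = 410 + (-54407/19748 - 128390*√7/147) = 8042273/19748 - 128390*√7/147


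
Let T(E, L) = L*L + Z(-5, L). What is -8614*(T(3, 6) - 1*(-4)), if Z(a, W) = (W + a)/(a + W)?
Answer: -353174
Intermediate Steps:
Z(a, W) = 1 (Z(a, W) = (W + a)/(W + a) = 1)
T(E, L) = 1 + L**2 (T(E, L) = L*L + 1 = L**2 + 1 = 1 + L**2)
-8614*(T(3, 6) - 1*(-4)) = -8614*((1 + 6**2) - 1*(-4)) = -8614*((1 + 36) + 4) = -8614*(37 + 4) = -8614*41 = -353174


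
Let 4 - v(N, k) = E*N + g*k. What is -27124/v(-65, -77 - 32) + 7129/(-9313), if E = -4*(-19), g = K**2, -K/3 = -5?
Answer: -462690313/274444797 ≈ -1.6859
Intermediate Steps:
K = 15 (K = -3*(-5) = 15)
g = 225 (g = 15**2 = 225)
E = 76
v(N, k) = 4 - 225*k - 76*N (v(N, k) = 4 - (76*N + 225*k) = 4 + (-225*k - 76*N) = 4 - 225*k - 76*N)
-27124/v(-65, -77 - 32) + 7129/(-9313) = -27124/(4 - 225*(-77 - 32) - 76*(-65)) + 7129/(-9313) = -27124/(4 - 225*(-109) + 4940) + 7129*(-1/9313) = -27124/(4 + 24525 + 4940) - 7129/9313 = -27124/29469 - 7129/9313 = -462690313/274444797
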